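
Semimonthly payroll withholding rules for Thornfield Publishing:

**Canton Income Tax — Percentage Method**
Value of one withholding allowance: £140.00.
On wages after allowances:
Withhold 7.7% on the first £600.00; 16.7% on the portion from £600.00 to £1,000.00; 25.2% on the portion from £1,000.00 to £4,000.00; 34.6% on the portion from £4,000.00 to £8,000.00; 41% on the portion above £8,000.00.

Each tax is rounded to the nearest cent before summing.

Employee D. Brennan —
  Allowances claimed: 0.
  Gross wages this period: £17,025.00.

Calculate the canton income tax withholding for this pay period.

£5,953.25

Canton Income Tax: taxable = £17,025.00
  £2,253.00 + 41% × (£17,025.00 − £8,000.00) = £2,253.00 + 41% × £9,025.00 = £5,953.25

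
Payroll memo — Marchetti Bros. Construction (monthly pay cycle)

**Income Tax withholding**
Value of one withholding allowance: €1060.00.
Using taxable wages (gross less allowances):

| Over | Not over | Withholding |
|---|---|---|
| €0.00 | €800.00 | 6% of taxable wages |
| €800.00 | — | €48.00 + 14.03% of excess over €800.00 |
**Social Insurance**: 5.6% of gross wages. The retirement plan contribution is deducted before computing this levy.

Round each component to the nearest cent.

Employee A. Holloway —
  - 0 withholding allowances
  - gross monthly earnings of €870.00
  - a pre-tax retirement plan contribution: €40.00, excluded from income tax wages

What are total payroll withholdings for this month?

€98.69

Income Tax: taxable = €870.00 − €40.00 = €830.00
  €48.00 + 14.03% × (€830.00 − €800.00) = €48.00 + 14.03% × €30.00 = €52.21
Social Insurance: 5.6% × €830.00 = €46.48
Total: €52.21 + €46.48 = €98.69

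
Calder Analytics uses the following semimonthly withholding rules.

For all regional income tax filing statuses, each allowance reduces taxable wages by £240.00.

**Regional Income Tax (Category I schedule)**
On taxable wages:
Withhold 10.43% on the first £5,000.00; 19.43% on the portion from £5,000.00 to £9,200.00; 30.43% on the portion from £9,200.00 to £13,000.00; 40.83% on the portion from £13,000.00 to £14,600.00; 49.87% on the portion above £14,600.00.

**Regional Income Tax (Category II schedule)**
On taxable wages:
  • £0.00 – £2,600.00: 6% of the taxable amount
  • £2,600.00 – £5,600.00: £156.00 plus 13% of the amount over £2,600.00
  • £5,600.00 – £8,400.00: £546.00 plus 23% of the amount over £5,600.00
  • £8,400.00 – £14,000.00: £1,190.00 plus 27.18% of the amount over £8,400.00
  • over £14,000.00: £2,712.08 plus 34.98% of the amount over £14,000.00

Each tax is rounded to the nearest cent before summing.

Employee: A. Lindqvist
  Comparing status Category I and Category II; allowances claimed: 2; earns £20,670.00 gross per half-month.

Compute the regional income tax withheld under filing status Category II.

£4,877.34

Regional Income Tax (Category II): taxable = £20,670.00 − 2×£240.00 = £20,190.00
  £2,712.08 + 34.98% × (£20,190.00 − £14,000.00) = £2,712.08 + 34.98% × £6,190.00 = £4,877.34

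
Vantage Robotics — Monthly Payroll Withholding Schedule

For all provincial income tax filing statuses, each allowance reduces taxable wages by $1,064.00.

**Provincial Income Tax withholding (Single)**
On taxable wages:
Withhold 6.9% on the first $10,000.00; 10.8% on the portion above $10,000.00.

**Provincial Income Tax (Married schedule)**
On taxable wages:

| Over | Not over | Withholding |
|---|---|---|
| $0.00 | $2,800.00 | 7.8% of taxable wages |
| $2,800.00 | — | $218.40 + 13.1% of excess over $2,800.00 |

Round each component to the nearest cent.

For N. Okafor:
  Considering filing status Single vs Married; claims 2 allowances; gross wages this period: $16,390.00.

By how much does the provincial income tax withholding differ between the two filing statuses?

$569.62

Provincial Income Tax (Single): taxable = $16,390.00 − 2×$1,064.00 = $14,262.00
  $690.00 + 10.8% × ($14,262.00 − $10,000.00) = $690.00 + 10.8% × $4,262.00 = $1,150.30
Provincial Income Tax (Married): taxable = $16,390.00 − 2×$1,064.00 = $14,262.00
  $218.40 + 13.1% × ($14,262.00 − $2,800.00) = $218.40 + 13.1% × $11,462.00 = $1,719.92
Difference: |$1,150.30 − $1,719.92| = $569.62 (higher under Married)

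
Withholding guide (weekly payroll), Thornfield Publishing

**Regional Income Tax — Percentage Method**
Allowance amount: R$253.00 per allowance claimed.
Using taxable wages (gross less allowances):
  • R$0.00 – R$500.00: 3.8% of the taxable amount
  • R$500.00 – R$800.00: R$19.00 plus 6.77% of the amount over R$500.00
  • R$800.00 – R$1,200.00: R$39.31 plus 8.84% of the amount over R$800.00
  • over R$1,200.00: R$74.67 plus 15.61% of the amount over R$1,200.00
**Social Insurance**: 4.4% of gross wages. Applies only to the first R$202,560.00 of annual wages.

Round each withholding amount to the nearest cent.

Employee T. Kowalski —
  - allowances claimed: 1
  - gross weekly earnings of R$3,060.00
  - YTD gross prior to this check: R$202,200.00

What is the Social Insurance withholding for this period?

R$15.84

Social Insurance: cap R$202,560.00 − YTD R$202,200.00 = R$360.00 subject; 4.4% × R$360.00 = R$15.84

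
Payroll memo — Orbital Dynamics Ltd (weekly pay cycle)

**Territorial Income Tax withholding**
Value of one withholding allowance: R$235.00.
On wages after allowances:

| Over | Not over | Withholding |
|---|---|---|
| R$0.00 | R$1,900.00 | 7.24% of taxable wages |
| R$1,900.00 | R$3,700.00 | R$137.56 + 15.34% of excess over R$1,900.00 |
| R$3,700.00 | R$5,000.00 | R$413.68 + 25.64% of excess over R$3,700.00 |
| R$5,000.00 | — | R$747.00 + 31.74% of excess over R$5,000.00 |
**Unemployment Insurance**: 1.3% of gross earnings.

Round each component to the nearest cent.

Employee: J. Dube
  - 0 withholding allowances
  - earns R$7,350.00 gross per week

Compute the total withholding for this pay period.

Territorial Income Tax: taxable = R$7,350.00
  R$747.00 + 31.74% × (R$7,350.00 − R$5,000.00) = R$747.00 + 31.74% × R$2,350.00 = R$1,492.89
Unemployment Insurance: 1.3% × R$7,350.00 = R$95.55
Total: R$1,492.89 + R$95.55 = R$1,588.44

R$1,588.44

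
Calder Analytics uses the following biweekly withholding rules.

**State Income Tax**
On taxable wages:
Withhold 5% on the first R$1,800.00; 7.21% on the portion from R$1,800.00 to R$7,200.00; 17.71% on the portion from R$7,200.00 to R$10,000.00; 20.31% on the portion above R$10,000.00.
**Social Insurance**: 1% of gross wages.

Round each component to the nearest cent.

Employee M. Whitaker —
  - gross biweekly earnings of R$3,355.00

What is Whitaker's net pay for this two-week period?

State Income Tax: taxable = R$3,355.00
  R$90.00 + 7.21% × (R$3,355.00 − R$1,800.00) = R$90.00 + 7.21% × R$1,555.00 = R$202.12
Social Insurance: 1% × R$3,355.00 = R$33.55
Total withheld: R$202.12 + R$33.55 = R$235.67
Net pay: R$3,355.00 − R$235.67 = R$3,119.33

R$3,119.33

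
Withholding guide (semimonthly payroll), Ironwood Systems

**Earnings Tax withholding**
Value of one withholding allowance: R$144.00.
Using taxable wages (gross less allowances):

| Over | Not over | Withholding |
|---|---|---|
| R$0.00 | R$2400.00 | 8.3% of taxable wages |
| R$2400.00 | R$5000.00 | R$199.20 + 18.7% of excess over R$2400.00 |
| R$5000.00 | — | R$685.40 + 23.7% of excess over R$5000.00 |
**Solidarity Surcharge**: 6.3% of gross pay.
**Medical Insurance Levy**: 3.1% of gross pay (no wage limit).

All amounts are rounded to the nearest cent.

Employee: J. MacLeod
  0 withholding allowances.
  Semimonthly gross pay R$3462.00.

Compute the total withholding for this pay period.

R$723.22

Earnings Tax: taxable = R$3462.00
  R$199.20 + 18.7% × (R$3462.00 − R$2400.00) = R$199.20 + 18.7% × R$1062.00 = R$397.79
Solidarity Surcharge: 6.3% × R$3462.00 = R$218.11
Medical Insurance Levy: 3.1% × R$3462.00 = R$107.32
Total: R$397.79 + R$218.11 + R$107.32 = R$723.22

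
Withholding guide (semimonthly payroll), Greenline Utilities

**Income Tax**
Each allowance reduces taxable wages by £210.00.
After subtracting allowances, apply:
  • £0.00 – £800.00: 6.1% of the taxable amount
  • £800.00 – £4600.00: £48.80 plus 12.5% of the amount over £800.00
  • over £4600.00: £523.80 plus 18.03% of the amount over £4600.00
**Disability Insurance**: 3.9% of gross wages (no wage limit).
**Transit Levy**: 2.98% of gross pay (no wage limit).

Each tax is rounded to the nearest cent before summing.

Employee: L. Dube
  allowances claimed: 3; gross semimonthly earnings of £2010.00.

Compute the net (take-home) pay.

£1750.41

Income Tax: taxable = £2010.00 − 3×£210.00 = £1380.00
  £48.80 + 12.5% × (£1380.00 − £800.00) = £48.80 + 12.5% × £580.00 = £121.30
Disability Insurance: 3.9% × £2010.00 = £78.39
Transit Levy: 2.98% × £2010.00 = £59.90
Total withheld: £121.30 + £78.39 + £59.90 = £259.59
Net pay: £2010.00 − £259.59 = £1750.41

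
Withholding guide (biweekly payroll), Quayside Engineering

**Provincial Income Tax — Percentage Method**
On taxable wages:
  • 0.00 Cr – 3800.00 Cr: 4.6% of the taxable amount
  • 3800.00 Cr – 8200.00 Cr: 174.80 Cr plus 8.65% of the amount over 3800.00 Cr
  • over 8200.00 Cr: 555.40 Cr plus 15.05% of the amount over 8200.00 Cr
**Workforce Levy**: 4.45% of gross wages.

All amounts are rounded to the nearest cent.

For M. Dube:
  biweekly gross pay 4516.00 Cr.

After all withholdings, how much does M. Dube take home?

4078.31 Cr

Provincial Income Tax: taxable = 4516.00 Cr
  174.80 Cr + 8.65% × (4516.00 Cr − 3800.00 Cr) = 174.80 Cr + 8.65% × 716.00 Cr = 236.73 Cr
Workforce Levy: 4.45% × 4516.00 Cr = 200.96 Cr
Total withheld: 236.73 Cr + 200.96 Cr = 437.69 Cr
Net pay: 4516.00 Cr − 437.69 Cr = 4078.31 Cr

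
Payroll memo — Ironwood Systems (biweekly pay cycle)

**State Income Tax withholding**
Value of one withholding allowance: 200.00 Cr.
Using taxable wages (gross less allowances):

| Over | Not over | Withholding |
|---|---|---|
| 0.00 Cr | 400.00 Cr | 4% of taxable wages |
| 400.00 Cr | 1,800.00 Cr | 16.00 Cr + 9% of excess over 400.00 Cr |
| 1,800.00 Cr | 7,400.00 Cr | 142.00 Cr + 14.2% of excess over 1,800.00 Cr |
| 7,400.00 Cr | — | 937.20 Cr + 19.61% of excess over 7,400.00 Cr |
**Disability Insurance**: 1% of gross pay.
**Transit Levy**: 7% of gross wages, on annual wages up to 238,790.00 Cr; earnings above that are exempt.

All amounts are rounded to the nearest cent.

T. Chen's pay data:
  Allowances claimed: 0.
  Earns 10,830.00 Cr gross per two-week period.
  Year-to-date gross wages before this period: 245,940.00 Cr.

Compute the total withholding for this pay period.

1,718.12 Cr

State Income Tax: taxable = 10,830.00 Cr
  937.20 Cr + 19.61% × (10,830.00 Cr − 7,400.00 Cr) = 937.20 Cr + 19.61% × 3,430.00 Cr = 1,609.82 Cr
Disability Insurance: 1% × 10,830.00 Cr = 108.30 Cr
Transit Levy: YTD 245,940.00 Cr ≥ cap 238,790.00 Cr → 0.00 Cr
Total: 1,609.82 Cr + 108.30 Cr + 0.00 Cr = 1,718.12 Cr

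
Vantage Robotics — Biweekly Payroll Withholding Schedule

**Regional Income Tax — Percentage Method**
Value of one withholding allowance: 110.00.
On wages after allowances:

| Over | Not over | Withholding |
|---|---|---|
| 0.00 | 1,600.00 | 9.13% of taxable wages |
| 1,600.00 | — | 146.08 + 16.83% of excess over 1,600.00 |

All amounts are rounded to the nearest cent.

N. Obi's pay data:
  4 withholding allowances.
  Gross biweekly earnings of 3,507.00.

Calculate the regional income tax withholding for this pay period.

Regional Income Tax: taxable = 3,507.00 − 4×110.00 = 3,067.00
  146.08 + 16.83% × (3,067.00 − 1,600.00) = 146.08 + 16.83% × 1,467.00 = 392.98

392.98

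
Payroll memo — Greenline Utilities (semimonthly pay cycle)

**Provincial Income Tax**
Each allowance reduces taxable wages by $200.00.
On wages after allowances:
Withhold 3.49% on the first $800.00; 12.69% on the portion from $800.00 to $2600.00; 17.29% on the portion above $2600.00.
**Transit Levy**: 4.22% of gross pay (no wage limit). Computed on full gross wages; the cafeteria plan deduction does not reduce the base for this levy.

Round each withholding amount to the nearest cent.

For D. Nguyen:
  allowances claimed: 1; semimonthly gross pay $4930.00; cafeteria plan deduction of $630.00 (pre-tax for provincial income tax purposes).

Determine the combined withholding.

$723.74

Provincial Income Tax: taxable = $4930.00 − $630.00 − 1×$200.00 = $4100.00
  $256.34 + 17.29% × ($4100.00 − $2600.00) = $256.34 + 17.29% × $1500.00 = $515.69
Transit Levy: 4.22% × $4930.00 = $208.05
Total: $515.69 + $208.05 = $723.74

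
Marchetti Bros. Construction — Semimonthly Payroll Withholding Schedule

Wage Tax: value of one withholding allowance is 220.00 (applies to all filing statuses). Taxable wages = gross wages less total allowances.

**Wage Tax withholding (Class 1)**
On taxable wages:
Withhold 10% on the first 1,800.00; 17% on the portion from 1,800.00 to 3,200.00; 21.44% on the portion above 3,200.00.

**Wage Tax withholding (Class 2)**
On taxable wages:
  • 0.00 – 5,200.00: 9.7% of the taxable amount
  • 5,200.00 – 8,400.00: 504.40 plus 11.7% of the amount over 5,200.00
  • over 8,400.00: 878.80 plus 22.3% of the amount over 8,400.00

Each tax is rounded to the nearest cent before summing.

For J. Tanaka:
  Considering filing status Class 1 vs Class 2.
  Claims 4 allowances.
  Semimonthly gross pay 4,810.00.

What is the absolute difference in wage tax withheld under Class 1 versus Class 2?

193.30

Wage Tax (Class 1): taxable = 4,810.00 − 4×220.00 = 3,930.00
  418.00 + 21.44% × (3,930.00 − 3,200.00) = 418.00 + 21.44% × 730.00 = 574.51
Wage Tax (Class 2): taxable = 4,810.00 − 4×220.00 = 3,930.00
  9.7% × 3,930.00 = 381.21
Difference: |574.51 − 381.21| = 193.30 (higher under Class 1)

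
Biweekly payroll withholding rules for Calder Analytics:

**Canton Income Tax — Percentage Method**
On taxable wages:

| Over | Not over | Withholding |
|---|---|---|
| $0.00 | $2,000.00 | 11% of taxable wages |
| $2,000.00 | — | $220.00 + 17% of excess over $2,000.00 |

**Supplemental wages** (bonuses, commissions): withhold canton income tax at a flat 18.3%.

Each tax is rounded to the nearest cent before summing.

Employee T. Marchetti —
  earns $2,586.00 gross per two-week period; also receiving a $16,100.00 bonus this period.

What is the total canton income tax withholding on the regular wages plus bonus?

Canton Income Tax: taxable = $2,586.00
  $220.00 + 17% × ($2,586.00 − $2,000.00) = $220.00 + 17% × $586.00 = $319.62
Supplemental (18.3% flat on bonus): 18.3% × $16,100.00 = $2,946.30
Total canton income tax: $319.62 + $2,946.30 = $3,265.92

$3,265.92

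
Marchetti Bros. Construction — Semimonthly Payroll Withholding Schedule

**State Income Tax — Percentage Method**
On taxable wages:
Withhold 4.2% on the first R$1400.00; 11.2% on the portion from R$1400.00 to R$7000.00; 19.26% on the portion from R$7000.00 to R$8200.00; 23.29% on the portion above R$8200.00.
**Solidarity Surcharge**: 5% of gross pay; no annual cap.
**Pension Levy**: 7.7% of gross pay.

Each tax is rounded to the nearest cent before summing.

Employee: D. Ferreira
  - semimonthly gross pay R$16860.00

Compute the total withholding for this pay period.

R$5075.25

State Income Tax: taxable = R$16860.00
  R$917.12 + 23.29% × (R$16860.00 − R$8200.00) = R$917.12 + 23.29% × R$8660.00 = R$2934.03
Solidarity Surcharge: 5% × R$16860.00 = R$843.00
Pension Levy: 7.7% × R$16860.00 = R$1298.22
Total: R$2934.03 + R$843.00 + R$1298.22 = R$5075.25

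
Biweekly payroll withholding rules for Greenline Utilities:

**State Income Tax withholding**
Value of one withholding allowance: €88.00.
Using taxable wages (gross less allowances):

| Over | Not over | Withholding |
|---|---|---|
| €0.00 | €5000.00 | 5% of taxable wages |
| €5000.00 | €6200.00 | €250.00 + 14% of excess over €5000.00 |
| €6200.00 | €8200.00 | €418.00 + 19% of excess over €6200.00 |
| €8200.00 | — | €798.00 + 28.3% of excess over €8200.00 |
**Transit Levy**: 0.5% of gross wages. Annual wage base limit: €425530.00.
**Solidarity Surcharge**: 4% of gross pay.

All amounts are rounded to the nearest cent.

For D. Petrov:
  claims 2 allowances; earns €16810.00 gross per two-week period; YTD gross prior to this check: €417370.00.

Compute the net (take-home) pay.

State Income Tax: taxable = €16810.00 − 2×€88.00 = €16634.00
  €798.00 + 28.3% × (€16634.00 − €8200.00) = €798.00 + 28.3% × €8434.00 = €3184.82
Transit Levy: cap €425530.00 − YTD €417370.00 = €8160.00 subject; 0.5% × €8160.00 = €40.80
Solidarity Surcharge: 4% × €16810.00 = €672.40
Total withheld: €3184.82 + €40.80 + €672.40 = €3898.02
Net pay: €16810.00 − €3898.02 = €12911.98

€12911.98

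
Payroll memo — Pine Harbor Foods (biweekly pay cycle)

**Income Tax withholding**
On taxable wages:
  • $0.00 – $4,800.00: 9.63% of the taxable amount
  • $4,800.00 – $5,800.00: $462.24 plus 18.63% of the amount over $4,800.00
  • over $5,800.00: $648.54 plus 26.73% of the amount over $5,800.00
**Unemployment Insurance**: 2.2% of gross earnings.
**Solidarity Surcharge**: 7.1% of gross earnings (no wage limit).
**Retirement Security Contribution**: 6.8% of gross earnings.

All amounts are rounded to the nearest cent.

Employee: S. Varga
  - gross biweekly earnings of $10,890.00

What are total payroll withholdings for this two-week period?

$3,762.39

Income Tax: taxable = $10,890.00
  $648.54 + 26.73% × ($10,890.00 − $5,800.00) = $648.54 + 26.73% × $5,090.00 = $2,009.10
Unemployment Insurance: 2.2% × $10,890.00 = $239.58
Solidarity Surcharge: 7.1% × $10,890.00 = $773.19
Retirement Security Contribution: 6.8% × $10,890.00 = $740.52
Total: $2,009.10 + $239.58 + $773.19 + $740.52 = $3,762.39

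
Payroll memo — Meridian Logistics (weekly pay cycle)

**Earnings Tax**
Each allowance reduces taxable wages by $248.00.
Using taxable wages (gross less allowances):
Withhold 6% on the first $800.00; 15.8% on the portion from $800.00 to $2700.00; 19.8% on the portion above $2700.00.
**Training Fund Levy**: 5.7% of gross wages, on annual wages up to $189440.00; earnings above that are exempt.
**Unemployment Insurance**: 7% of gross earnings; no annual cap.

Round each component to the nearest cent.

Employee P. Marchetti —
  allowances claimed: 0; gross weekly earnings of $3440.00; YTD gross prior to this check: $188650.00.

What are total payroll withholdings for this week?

$780.55

Earnings Tax: taxable = $3440.00
  $348.20 + 19.8% × ($3440.00 − $2700.00) = $348.20 + 19.8% × $740.00 = $494.72
Training Fund Levy: cap $189440.00 − YTD $188650.00 = $790.00 subject; 5.7% × $790.00 = $45.03
Unemployment Insurance: 7% × $3440.00 = $240.80
Total: $494.72 + $45.03 + $240.80 = $780.55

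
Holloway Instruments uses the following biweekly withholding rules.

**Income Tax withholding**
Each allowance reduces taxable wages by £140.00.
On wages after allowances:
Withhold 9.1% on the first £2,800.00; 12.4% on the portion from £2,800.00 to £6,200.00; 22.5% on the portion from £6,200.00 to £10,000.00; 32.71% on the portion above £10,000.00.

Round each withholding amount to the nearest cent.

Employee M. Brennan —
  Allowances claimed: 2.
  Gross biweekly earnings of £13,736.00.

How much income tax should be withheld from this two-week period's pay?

£2,661.86

Income Tax: taxable = £13,736.00 − 2×£140.00 = £13,456.00
  £1,531.40 + 32.71% × (£13,456.00 − £10,000.00) = £1,531.40 + 32.71% × £3,456.00 = £2,661.86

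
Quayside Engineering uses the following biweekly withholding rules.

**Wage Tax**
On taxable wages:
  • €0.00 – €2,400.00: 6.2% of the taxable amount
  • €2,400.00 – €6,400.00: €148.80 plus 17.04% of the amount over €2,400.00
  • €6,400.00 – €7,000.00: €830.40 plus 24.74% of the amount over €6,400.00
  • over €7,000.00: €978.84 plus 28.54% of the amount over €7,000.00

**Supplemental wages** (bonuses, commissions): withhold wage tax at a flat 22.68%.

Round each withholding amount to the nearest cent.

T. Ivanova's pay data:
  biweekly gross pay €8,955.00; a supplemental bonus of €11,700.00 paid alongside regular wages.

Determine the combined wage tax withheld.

Wage Tax: taxable = €8,955.00
  €978.84 + 28.54% × (€8,955.00 − €7,000.00) = €978.84 + 28.54% × €1,955.00 = €1,536.80
Supplemental (22.68% flat on bonus): 22.68% × €11,700.00 = €2,653.56
Total wage tax: €1,536.80 + €2,653.56 = €4,190.36

€4,190.36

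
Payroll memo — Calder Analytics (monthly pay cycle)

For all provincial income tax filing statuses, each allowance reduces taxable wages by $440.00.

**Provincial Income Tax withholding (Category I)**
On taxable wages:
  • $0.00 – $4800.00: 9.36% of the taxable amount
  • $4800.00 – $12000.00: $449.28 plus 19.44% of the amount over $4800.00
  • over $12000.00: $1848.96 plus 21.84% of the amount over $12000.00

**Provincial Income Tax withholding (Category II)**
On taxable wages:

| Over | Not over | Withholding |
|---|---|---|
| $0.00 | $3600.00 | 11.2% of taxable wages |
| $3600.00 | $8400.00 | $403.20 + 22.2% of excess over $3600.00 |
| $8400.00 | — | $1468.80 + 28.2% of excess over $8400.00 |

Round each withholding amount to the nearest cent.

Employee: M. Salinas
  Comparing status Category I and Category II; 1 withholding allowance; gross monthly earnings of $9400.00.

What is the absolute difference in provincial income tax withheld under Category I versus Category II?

$368.74

Provincial Income Tax (Category I): taxable = $9400.00 − 1×$440.00 = $8960.00
  $449.28 + 19.44% × ($8960.00 − $4800.00) = $449.28 + 19.44% × $4160.00 = $1257.98
Provincial Income Tax (Category II): taxable = $9400.00 − 1×$440.00 = $8960.00
  $1468.80 + 28.2% × ($8960.00 − $8400.00) = $1468.80 + 28.2% × $560.00 = $1626.72
Difference: |$1257.98 − $1626.72| = $368.74 (higher under Category II)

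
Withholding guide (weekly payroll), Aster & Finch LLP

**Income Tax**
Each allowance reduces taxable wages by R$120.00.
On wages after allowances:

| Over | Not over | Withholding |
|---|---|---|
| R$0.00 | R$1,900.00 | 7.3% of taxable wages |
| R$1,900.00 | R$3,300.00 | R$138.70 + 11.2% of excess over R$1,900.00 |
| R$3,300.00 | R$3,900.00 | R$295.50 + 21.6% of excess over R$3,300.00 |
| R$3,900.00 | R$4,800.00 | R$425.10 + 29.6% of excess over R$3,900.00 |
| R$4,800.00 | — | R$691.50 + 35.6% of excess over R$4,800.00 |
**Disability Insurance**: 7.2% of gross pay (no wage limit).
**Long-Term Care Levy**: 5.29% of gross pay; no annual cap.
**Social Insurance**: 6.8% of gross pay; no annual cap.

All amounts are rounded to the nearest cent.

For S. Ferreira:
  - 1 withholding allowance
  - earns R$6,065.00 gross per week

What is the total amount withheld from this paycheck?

Income Tax: taxable = R$6,065.00 − 1×R$120.00 = R$5,945.00
  R$691.50 + 35.6% × (R$5,945.00 − R$4,800.00) = R$691.50 + 35.6% × R$1,145.00 = R$1,099.12
Disability Insurance: 7.2% × R$6,065.00 = R$436.68
Long-Term Care Levy: 5.29% × R$6,065.00 = R$320.84
Social Insurance: 6.8% × R$6,065.00 = R$412.42
Total: R$1,099.12 + R$436.68 + R$320.84 + R$412.42 = R$2,269.06

R$2,269.06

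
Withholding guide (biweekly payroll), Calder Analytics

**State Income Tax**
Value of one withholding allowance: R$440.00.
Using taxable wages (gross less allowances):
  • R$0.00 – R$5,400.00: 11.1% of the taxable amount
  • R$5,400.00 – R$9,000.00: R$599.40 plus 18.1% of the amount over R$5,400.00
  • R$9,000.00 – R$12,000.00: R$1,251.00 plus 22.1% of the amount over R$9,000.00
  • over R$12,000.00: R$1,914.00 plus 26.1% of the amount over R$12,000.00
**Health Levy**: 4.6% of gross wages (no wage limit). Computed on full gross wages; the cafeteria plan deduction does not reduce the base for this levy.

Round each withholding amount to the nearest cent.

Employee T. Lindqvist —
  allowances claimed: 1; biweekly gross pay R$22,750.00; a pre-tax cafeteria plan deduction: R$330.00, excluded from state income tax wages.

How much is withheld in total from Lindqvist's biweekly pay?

State Income Tax: taxable = R$22,750.00 − R$330.00 − 1×R$440.00 = R$21,980.00
  R$1,914.00 + 26.1% × (R$21,980.00 − R$12,000.00) = R$1,914.00 + 26.1% × R$9,980.00 = R$4,518.78
Health Levy: 4.6% × R$22,750.00 = R$1,046.50
Total: R$4,518.78 + R$1,046.50 = R$5,565.28

R$5,565.28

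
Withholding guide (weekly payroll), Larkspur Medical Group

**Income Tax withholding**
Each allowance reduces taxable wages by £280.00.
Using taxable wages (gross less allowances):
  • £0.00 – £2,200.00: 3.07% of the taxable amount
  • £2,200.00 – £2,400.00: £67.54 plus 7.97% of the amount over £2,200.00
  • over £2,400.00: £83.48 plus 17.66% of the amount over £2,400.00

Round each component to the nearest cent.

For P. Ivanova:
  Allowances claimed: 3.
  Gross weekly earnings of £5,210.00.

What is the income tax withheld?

£431.38

Income Tax: taxable = £5,210.00 − 3×£280.00 = £4,370.00
  £83.48 + 17.66% × (£4,370.00 − £2,400.00) = £83.48 + 17.66% × £1,970.00 = £431.38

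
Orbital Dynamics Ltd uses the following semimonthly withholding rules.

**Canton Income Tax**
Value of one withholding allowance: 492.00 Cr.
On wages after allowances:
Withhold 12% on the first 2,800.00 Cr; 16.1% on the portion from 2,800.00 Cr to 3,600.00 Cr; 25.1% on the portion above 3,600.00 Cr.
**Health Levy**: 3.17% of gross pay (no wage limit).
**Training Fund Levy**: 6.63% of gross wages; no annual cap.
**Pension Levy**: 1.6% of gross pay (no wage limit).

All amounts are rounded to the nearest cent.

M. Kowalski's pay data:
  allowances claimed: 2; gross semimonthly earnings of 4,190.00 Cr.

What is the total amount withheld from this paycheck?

Canton Income Tax: taxable = 4,190.00 Cr − 2×492.00 Cr = 3,206.00 Cr
  336.00 Cr + 16.1% × (3,206.00 Cr − 2,800.00 Cr) = 336.00 Cr + 16.1% × 406.00 Cr = 401.37 Cr
Health Levy: 3.17% × 4,190.00 Cr = 132.82 Cr
Training Fund Levy: 6.63% × 4,190.00 Cr = 277.80 Cr
Pension Levy: 1.6% × 4,190.00 Cr = 67.04 Cr
Total: 401.37 Cr + 132.82 Cr + 277.80 Cr + 67.04 Cr = 879.03 Cr

879.03 Cr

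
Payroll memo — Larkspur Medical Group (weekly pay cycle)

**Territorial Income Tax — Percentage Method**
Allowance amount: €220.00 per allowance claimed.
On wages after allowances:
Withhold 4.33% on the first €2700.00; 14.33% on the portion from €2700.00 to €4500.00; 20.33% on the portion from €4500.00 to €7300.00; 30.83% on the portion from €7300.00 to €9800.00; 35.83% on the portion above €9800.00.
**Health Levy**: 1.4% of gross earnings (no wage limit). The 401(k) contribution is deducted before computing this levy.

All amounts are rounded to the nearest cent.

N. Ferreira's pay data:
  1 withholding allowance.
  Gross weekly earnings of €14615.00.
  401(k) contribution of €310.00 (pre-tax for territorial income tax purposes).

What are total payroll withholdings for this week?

Territorial Income Tax: taxable = €14615.00 − €310.00 − 1×€220.00 = €14085.00
  €1714.84 + 35.83% × (€14085.00 − €9800.00) = €1714.84 + 35.83% × €4285.00 = €3250.16
Health Levy: 1.4% × €14305.00 = €200.27
Total: €3250.16 + €200.27 = €3450.43

€3450.43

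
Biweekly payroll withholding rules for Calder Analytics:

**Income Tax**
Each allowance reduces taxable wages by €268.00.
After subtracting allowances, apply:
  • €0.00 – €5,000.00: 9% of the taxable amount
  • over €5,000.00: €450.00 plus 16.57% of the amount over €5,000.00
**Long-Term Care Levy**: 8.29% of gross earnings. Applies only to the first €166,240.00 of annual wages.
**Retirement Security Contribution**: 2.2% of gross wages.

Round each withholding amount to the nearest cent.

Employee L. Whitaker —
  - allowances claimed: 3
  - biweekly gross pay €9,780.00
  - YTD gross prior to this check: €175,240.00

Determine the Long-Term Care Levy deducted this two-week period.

Long-Term Care Levy: YTD €175,240.00 ≥ cap €166,240.00 → €0.00

€0.00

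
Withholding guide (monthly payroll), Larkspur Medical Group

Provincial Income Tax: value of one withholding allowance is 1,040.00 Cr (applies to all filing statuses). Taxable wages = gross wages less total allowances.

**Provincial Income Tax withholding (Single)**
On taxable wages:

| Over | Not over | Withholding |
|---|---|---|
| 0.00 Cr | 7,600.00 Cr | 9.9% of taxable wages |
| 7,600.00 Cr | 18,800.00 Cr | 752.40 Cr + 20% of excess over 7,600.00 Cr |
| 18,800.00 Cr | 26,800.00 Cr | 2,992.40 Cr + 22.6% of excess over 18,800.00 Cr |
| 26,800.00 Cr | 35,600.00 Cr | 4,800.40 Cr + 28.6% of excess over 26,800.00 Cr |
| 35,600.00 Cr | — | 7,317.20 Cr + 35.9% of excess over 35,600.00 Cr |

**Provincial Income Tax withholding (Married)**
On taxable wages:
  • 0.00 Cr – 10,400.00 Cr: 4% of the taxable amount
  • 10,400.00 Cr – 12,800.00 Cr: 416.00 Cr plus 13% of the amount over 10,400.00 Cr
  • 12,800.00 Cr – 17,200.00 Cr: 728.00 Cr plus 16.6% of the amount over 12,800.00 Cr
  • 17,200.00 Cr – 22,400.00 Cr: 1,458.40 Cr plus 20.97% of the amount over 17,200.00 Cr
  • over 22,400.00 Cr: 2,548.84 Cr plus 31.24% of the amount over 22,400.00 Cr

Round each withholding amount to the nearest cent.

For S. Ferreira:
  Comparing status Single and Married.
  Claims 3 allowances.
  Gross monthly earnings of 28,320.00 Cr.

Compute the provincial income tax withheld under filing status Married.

3,423.56 Cr

Provincial Income Tax (Married): taxable = 28,320.00 Cr − 3×1,040.00 Cr = 25,200.00 Cr
  2,548.84 Cr + 31.24% × (25,200.00 Cr − 22,400.00 Cr) = 2,548.84 Cr + 31.24% × 2,800.00 Cr = 3,423.56 Cr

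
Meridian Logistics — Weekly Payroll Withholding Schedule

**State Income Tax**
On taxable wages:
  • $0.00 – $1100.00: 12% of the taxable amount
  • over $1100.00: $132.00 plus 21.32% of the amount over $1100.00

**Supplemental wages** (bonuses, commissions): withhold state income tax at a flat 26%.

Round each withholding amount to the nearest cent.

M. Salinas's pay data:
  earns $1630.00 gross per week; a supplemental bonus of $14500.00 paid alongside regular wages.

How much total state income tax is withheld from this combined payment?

State Income Tax: taxable = $1630.00
  $132.00 + 21.32% × ($1630.00 − $1100.00) = $132.00 + 21.32% × $530.00 = $245.00
Supplemental (26% flat on bonus): 26% × $14500.00 = $3770.00
Total state income tax: $245.00 + $3770.00 = $4015.00

$4015.00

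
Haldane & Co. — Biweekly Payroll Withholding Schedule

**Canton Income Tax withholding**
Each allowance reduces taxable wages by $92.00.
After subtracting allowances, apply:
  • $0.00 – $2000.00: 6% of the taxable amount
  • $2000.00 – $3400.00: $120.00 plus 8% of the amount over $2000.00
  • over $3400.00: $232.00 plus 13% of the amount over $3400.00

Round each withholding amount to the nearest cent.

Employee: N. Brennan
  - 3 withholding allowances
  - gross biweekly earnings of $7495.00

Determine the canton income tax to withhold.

$728.47

Canton Income Tax: taxable = $7495.00 − 3×$92.00 = $7219.00
  $232.00 + 13% × ($7219.00 − $3400.00) = $232.00 + 13% × $3819.00 = $728.47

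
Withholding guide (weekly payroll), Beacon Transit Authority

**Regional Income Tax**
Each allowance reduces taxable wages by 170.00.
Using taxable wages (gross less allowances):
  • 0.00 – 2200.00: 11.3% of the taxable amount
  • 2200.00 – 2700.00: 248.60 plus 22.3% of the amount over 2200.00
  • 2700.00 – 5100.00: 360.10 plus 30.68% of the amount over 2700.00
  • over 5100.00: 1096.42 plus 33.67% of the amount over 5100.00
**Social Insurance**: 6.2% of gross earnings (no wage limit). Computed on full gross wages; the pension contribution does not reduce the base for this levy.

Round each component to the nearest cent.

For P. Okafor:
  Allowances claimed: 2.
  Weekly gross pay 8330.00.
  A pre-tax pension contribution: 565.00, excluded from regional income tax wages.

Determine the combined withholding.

2395.71

Regional Income Tax: taxable = 8330.00 − 565.00 − 2×170.00 = 7425.00
  1096.42 + 33.67% × (7425.00 − 5100.00) = 1096.42 + 33.67% × 2325.00 = 1879.25
Social Insurance: 6.2% × 8330.00 = 516.46
Total: 1879.25 + 516.46 = 2395.71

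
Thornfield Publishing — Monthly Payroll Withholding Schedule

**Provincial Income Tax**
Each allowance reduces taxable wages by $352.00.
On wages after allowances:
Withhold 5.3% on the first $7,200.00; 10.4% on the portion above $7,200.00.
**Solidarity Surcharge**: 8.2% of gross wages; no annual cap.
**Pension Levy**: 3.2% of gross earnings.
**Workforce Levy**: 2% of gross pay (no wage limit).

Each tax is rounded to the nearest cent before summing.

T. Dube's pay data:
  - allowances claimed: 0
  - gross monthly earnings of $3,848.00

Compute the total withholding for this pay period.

$719.58

Provincial Income Tax: taxable = $3,848.00
  5.3% × $3,848.00 = $203.94
Solidarity Surcharge: 8.2% × $3,848.00 = $315.54
Pension Levy: 3.2% × $3,848.00 = $123.14
Workforce Levy: 2% × $3,848.00 = $76.96
Total: $203.94 + $315.54 + $123.14 + $76.96 = $719.58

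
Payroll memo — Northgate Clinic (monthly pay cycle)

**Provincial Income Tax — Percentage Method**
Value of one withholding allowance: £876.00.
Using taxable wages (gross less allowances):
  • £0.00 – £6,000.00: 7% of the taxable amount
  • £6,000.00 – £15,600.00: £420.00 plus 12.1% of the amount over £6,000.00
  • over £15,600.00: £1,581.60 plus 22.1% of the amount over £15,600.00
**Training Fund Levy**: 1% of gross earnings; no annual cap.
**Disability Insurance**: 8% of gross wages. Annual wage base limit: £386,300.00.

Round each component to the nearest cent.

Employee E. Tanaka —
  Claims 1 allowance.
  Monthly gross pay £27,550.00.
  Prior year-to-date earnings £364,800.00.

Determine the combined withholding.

£6,024.45

Provincial Income Tax: taxable = £27,550.00 − 1×£876.00 = £26,674.00
  £1,581.60 + 22.1% × (£26,674.00 − £15,600.00) = £1,581.60 + 22.1% × £11,074.00 = £4,028.95
Training Fund Levy: 1% × £27,550.00 = £275.50
Disability Insurance: cap £386,300.00 − YTD £364,800.00 = £21,500.00 subject; 8% × £21,500.00 = £1,720.00
Total: £4,028.95 + £275.50 + £1,720.00 = £6,024.45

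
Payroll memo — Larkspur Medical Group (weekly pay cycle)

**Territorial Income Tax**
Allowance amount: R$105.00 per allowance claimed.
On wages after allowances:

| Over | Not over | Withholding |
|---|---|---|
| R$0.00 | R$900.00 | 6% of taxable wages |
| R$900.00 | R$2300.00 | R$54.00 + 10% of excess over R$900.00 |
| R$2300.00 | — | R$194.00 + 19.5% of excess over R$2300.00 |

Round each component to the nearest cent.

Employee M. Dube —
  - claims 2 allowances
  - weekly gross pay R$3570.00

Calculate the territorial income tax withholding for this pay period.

R$400.70

Territorial Income Tax: taxable = R$3570.00 − 2×R$105.00 = R$3360.00
  R$194.00 + 19.5% × (R$3360.00 − R$2300.00) = R$194.00 + 19.5% × R$1060.00 = R$400.70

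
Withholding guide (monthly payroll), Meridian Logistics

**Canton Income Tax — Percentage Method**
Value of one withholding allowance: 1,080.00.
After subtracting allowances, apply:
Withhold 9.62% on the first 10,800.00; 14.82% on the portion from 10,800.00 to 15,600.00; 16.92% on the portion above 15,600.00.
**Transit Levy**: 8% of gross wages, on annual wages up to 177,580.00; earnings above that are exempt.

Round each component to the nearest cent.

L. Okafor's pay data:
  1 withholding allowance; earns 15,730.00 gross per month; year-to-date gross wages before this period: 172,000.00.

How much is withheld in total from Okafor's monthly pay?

2,055.93

Canton Income Tax: taxable = 15,730.00 − 1×1,080.00 = 14,650.00
  1,038.96 + 14.82% × (14,650.00 − 10,800.00) = 1,038.96 + 14.82% × 3,850.00 = 1,609.53
Transit Levy: cap 177,580.00 − YTD 172,000.00 = 5,580.00 subject; 8% × 5,580.00 = 446.40
Total: 1,609.53 + 446.40 = 2,055.93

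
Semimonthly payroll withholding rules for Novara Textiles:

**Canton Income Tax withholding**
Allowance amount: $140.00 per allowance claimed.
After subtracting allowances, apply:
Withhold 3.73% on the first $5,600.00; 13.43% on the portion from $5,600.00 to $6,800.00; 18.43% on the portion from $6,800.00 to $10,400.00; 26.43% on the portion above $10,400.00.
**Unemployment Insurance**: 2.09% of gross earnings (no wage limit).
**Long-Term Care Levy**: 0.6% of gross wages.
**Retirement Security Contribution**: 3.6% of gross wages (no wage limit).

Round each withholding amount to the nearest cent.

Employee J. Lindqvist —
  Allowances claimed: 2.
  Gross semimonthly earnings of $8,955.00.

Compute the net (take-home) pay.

Canton Income Tax: taxable = $8,955.00 − 2×$140.00 = $8,675.00
  $370.04 + 18.43% × ($8,675.00 − $6,800.00) = $370.04 + 18.43% × $1,875.00 = $715.60
Unemployment Insurance: 2.09% × $8,955.00 = $187.16
Long-Term Care Levy: 0.6% × $8,955.00 = $53.73
Retirement Security Contribution: 3.6% × $8,955.00 = $322.38
Total withheld: $715.60 + $187.16 + $53.73 + $322.38 = $1,278.87
Net pay: $8,955.00 − $1,278.87 = $7,676.13

$7,676.13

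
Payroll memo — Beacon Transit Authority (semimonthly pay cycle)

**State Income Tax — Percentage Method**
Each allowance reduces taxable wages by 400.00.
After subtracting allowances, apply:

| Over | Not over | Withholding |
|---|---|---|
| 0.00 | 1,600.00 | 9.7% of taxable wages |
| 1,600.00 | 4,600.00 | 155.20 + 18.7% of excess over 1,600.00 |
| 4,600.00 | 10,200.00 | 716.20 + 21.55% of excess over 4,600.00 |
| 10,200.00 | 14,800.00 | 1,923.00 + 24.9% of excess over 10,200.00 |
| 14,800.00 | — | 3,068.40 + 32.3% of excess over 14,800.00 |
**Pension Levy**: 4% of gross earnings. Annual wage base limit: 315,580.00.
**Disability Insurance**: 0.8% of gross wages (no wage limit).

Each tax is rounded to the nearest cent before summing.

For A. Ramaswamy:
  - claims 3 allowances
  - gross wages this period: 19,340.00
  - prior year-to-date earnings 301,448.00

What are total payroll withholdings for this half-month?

State Income Tax: taxable = 19,340.00 − 3×400.00 = 18,140.00
  3,068.40 + 32.3% × (18,140.00 − 14,800.00) = 3,068.40 + 32.3% × 3,340.00 = 4,147.22
Pension Levy: cap 315,580.00 − YTD 301,448.00 = 14,132.00 subject; 4% × 14,132.00 = 565.28
Disability Insurance: 0.8% × 19,340.00 = 154.72
Total: 4,147.22 + 565.28 + 154.72 = 4,867.22

4,867.22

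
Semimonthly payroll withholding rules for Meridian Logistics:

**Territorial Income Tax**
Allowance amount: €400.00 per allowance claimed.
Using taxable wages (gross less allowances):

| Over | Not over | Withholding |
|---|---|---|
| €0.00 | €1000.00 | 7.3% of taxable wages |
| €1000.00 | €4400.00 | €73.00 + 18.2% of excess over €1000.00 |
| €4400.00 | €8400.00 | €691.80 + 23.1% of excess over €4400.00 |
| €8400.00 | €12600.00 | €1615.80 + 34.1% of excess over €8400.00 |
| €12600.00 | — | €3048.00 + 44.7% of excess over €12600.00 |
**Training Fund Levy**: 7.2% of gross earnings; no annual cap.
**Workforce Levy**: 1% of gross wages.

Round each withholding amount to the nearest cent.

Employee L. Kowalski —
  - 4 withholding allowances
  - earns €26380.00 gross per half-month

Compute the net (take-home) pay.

Territorial Income Tax: taxable = €26380.00 − 4×€400.00 = €24780.00
  €3048.00 + 44.7% × (€24780.00 − €12600.00) = €3048.00 + 44.7% × €12180.00 = €8492.46
Training Fund Levy: 7.2% × €26380.00 = €1899.36
Workforce Levy: 1% × €26380.00 = €263.80
Total withheld: €8492.46 + €1899.36 + €263.80 = €10655.62
Net pay: €26380.00 − €10655.62 = €15724.38

€15724.38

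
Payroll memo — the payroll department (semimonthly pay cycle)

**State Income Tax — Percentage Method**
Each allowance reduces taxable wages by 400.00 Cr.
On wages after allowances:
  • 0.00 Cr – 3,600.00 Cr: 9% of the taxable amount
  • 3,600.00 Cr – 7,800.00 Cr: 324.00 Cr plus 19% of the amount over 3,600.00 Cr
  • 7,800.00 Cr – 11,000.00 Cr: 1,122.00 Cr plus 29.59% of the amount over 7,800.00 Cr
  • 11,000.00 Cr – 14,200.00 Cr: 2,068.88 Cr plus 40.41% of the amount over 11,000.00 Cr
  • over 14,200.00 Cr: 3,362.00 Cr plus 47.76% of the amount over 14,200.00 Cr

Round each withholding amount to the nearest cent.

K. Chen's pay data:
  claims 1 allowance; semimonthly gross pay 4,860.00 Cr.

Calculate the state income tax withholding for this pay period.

State Income Tax: taxable = 4,860.00 Cr − 1×400.00 Cr = 4,460.00 Cr
  324.00 Cr + 19% × (4,460.00 Cr − 3,600.00 Cr) = 324.00 Cr + 19% × 860.00 Cr = 487.40 Cr

487.40 Cr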